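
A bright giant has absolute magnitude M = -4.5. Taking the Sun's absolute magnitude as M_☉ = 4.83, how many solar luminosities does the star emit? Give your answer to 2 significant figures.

M − M_☉ = -4.5 − 4.83 = -9.330
L/L_☉ = 10^(−0.4 (M − M_☉)) = 10^3.732 = 5395

L/L_☉ ≈ 5400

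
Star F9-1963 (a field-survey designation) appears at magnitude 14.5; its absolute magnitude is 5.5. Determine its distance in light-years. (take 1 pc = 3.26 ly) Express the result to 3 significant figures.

d ≈ 2060 ly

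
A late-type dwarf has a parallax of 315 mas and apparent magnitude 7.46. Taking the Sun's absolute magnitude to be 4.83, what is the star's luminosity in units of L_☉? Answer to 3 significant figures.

L/L_☉ ≈ 8.94×10^-3

d = 1/p = 1000/315 mas = 3.175 pc
M = m − 5 log₁₀ d + 5 = 7.46 − 5·0.5017 + 5 = 9.952
M − M_☉ = 9.952 − 4.83 = 5.122
L/L_☉ = 10^(−0.4 × 5.122) = 8.941×10^-3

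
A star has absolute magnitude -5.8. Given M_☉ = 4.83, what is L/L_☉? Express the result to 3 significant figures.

M − M_☉ = -5.8 − 4.83 = -10.630
L/L_☉ = 10^(−0.4 (M − M_☉)) = 10^4.252 = 17860

L/L_☉ ≈ 17900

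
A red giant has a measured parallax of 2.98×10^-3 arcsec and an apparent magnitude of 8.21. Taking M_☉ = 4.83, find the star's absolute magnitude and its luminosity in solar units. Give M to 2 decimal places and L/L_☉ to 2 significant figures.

M ≈ 0.58; L/L_☉ ≈ 50

d = 1/p = 1/2.98×10^-3″ = 335.6 pc
M = m − 5 log₁₀ d + 5 = 8.21 − 5·2.5258 + 5 = 0.581
M − M_☉ = 0.581 − 4.83 = -4.249
L/L_☉ = 10^(−0.4 × -4.249) = 50.07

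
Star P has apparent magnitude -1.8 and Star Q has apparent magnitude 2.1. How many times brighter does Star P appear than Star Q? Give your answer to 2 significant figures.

36

Δm = -1.8 − (2.1) = -3.9
Flux ratio = 10^(−0.4 Δm) = 10^(−0.4 × -3.9) = 10^1.560 = 36.31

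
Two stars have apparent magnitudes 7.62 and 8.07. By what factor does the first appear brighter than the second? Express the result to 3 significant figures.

1.51

Δm = 7.62 − (8.07) = -0.45
Flux ratio = 10^(−0.4 Δm) = 10^(−0.4 × -0.45) = 10^0.180 = 1.514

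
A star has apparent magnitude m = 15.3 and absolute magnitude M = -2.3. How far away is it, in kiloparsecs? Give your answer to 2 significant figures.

d ≈ 33 kpc

Distance modulus: m − M = 15.3 − (-2.3) = 17.600
m − M = 5 log₁₀ d − 5
log₁₀ d = (m − M)/5 + 1 = 4.5200
d = 10^4.5200 = 33110 pc
= 33.11 kpc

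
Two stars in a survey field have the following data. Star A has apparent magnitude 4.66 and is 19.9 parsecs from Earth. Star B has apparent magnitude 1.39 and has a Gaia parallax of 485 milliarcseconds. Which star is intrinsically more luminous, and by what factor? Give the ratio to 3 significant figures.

Star A: M = m − 5 log₁₀ d + 5 = 4.66 − 5·1.2989 + 5 = 3.166
Star B: p = 485 mas = 0.485″ → d = 1/p = 2.062 pc
Star B: M = m − 5 log₁₀ d + 5 = 1.39 − 5·0.3143 + 5 = 4.819
ΔM = M_A − M_B = 3.166 − (4.819) = -1.653; smaller M is more luminous → Star A.
L ratio = 10^(0.4 |ΔM|) = 10^0.661 = 4.583

Star A is more luminous, by a factor of 4.58.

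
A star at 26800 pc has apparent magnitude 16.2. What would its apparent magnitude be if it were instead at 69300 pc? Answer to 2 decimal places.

Flux ∝ 1/d², so Δm = 5 log₁₀(d₂/d₁) = 5 log₁₀(69300/26800) = 2.063
m₂ = m₁ + Δm = 16.2 + (2.063) = 18.263

m ≈ 18.26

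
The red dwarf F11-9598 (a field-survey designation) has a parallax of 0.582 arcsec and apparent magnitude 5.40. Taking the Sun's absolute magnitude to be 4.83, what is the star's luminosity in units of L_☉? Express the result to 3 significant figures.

d = 1/p = 1/0.582″ = 1.718 pc
M = m − 5 log₁₀ d + 5 = 5.40 − 5·0.2351 + 5 = 9.225
M − M_☉ = 9.225 − 4.83 = 4.395
L/L_☉ = 10^(−0.4 × 4.395) = 0.01746

L/L_☉ ≈ 0.0175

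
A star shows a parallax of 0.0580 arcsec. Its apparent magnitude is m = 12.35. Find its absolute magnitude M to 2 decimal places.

d = 1/p = 1/0.0580″ = 17.24 pc
5 log₁₀(d/10 pc) = 5 log₁₀(17.24) − 5 = 1.183
M = m − 5 log₁₀(d/10) = 12.35 − 1.183 = 11.167

M ≈ 11.17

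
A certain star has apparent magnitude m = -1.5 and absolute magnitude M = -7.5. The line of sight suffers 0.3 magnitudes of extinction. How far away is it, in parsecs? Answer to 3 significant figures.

m − M = 5 log₁₀(d/10 pc) + A  ⇒  -1.5 − (-7.5) − 0.3 = 5 log₁₀(d/10)
5.700 = 5 log₁₀(d/10)
log₁₀ d = (m − M − A)/5 + 1 = 2.1400
d = 10^2.1400 = 138.0 pc

d ≈ 138 pc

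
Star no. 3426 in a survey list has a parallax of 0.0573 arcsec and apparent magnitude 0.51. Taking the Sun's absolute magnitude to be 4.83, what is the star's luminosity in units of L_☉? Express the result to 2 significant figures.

d = 1/p = 1/0.0573″ = 17.45 pc
M = m − 5 log₁₀ d + 5 = 0.51 − 5·1.2418 + 5 = -0.699
M − M_☉ = -0.699 − 4.83 = -5.529
L/L_☉ = 10^(−0.4 × -5.529) = 162.8

L/L_☉ ≈ 160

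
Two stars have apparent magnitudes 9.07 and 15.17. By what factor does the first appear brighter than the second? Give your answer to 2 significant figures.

280

Magnitude difference = -6.10
Flux ratio = 10^(−0.4 Δm) = 10^(−0.4 × -6.10) = 10^2.440 = 275.4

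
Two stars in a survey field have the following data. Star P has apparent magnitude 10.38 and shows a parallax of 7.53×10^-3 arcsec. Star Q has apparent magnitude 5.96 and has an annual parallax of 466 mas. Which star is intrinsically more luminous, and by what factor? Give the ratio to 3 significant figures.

Star P is more luminous, by a factor of 65.3.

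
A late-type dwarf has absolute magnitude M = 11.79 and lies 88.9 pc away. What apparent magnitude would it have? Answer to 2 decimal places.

m ≈ 16.53

m = M + 5 log₁₀ d − 5 = 11.79 + 5·1.9489 − 5 = 16.535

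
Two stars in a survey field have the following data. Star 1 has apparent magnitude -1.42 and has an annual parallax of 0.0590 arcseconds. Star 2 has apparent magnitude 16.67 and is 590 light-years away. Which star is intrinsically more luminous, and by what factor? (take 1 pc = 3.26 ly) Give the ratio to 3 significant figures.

Star 1 is more luminous, by a factor of 151000.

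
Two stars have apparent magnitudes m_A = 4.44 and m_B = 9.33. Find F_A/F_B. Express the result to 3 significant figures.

Magnitude difference = -4.89
Flux ratio = 10^(−0.4 Δm) = 10^(−0.4 × -4.89) = 10^1.956 = 90.36

F_A/F_B ≈ 90.4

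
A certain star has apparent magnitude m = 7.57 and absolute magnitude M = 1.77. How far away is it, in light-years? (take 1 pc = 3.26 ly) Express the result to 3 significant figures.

Distance modulus: m − M = 7.57 − (1.77) = 5.800
m − M = 5 log₁₀ d − 5
log₁₀ d = (m − M)/5 + 1 = 2.1600
d = 10^2.1600 = 144.5 pc
= 471.2 ly

d ≈ 471 ly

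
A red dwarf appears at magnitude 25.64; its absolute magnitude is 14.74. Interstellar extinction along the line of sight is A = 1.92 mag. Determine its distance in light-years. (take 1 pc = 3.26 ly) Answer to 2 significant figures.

d ≈ 2000 ly

m − M = 5 log₁₀(d/10 pc) + A  ⇒  25.64 − (14.74) − 1.92 = 5 log₁₀(d/10)
8.980 = 5 log₁₀(d/10)
log₁₀ d = (m − M − A)/5 + 1 = 2.7960
d = 10^2.7960 = 625.2 pc
= 2038 ly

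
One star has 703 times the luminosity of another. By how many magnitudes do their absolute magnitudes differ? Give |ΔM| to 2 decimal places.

Pogson: ΔM = −2.5 log₁₀(ratio) = −2.5 log₁₀(703) = −2.5 × 2.8470 = -7.117

|ΔM| ≈ 7.12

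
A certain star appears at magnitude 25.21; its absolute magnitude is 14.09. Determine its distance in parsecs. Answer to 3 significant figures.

Distance modulus: m − M = 25.21 − (14.09) = 11.120
m − M = 5 log₁₀ d − 5
log₁₀ d = (m − M)/5 + 1 = 3.2240
d = 10^3.2240 = 1675 pc

d ≈ 1670 pc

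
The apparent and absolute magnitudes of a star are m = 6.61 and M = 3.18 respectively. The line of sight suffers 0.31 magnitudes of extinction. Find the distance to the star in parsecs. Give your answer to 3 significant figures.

m − M = 5 log₁₀(d/10 pc) + A  ⇒  6.61 − (3.18) − 0.31 = 5 log₁₀(d/10)
3.120 = 5 log₁₀(d/10)
log₁₀ d = (m − M − A)/5 + 1 = 1.6240
d = 10^1.6240 = 42.07 pc

d ≈ 42.1 pc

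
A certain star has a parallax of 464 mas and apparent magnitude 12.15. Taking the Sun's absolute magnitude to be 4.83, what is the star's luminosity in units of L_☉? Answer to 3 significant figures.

d = 1/p = 1000/464 mas = 2.155 pc
M = m − 5 log₁₀ d + 5 = 12.15 − 5·0.3335 + 5 = 15.483
M − M_☉ = 15.483 − 4.83 = 10.653
L/L_☉ = 10^(−0.4 × 10.653) = 5.482×10^-5

L/L_☉ ≈ 5.48×10^-5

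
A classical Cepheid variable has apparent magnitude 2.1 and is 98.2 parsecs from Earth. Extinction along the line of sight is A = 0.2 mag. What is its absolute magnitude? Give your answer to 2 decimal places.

M ≈ -3.06

5 log₁₀(d/10 pc) = 5 log₁₀(98.20) − 5 = 4.961
M = m − 5 log₁₀(d/10) − A = 2.1 − 4.961 − 0.2 = -3.061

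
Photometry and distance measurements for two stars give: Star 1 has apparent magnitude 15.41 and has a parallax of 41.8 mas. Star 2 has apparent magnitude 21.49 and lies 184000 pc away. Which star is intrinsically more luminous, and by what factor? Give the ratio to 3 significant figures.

Star 1: p = 41.8 mas = 0.0418″ → d = 1/p = 23.92 pc
Star 1: M = m − 5 log₁₀ d + 5 = 15.41 − 5·1.3788 + 5 = 13.516
Star 2: M = m − 5 log₁₀ d + 5 = 21.49 − 5·5.2648 + 5 = 0.166
ΔM = M_1 − M_2 = 13.516 − (0.166) = 13.350; smaller M is more luminous → Star 2.
L ratio = 10^(0.4 |ΔM|) = 10^5.340 = 218800

Star 2 is more luminous, by a factor of 219000.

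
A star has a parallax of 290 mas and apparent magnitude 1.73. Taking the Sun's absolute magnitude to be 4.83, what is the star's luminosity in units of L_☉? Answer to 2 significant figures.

d = 1/p = 1000/290 mas = 3.448 pc
M = m − 5 log₁₀ d + 5 = 1.73 − 5·0.5376 + 5 = 4.042
M − M_☉ = 4.042 − 4.83 = -0.788
L/L_☉ = 10^(−0.4 × -0.788) = 2.066

L/L_☉ ≈ 2.1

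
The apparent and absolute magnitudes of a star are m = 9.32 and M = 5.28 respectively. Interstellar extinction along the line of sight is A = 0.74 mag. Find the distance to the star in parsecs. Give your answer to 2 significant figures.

m − M = 5 log₁₀(d/10 pc) + A  ⇒  9.32 − (5.28) − 0.74 = 5 log₁₀(d/10)
3.300 = 5 log₁₀(d/10)
log₁₀ d = (m − M − A)/5 + 1 = 1.6600
d = 10^1.6600 = 45.71 pc

d ≈ 46 pc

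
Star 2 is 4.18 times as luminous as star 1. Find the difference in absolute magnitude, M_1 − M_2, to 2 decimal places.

M_1 − M_2 ≈ 1.55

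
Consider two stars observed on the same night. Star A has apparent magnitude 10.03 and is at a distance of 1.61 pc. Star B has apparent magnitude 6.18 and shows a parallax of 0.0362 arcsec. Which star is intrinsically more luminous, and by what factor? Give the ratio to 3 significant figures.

Star A: M = m − 5 log₁₀ d + 5 = 10.03 − 5·0.2068 + 5 = 13.996
Star B: d = 1/p = 1/0.0362″ = 27.62 pc
Star B: M = m − 5 log₁₀ d + 5 = 6.18 − 5·1.4413 + 5 = 3.974
ΔM = M_A − M_B = 13.996 − (3.974) = 10.022; smaller M is more luminous → Star B.
L ratio = 10^(0.4 |ΔM|) = 10^4.009 = 10210

Star B is more luminous, by a factor of 10200.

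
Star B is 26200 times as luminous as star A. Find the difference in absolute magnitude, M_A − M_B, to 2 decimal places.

M_A − M_B ≈ 11.05

Pogson: ΔM = −2.5 log₁₀(ratio) = −2.5 log₁₀(26200) = −2.5 × 4.4183 = -11.046
Star B is brighter so has the smaller magnitude: M_A − M_B is positive.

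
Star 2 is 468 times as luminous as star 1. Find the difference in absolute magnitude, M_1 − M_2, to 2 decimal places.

M_1 − M_2 ≈ 6.68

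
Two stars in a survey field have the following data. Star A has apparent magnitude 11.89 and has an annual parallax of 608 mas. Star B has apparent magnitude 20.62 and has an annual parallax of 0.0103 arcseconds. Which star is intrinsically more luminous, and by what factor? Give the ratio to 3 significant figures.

Star B is more luminous, by a factor of 1.12.

Star A: p = 608 mas = 0.608″ → d = 1/p = 1.645 pc
Star A: M = m − 5 log₁₀ d + 5 = 11.89 − 5·0.2161 + 5 = 15.810
Star B: d = 1/p = 1/0.0103″ = 97.09 pc
Star B: M = m − 5 log₁₀ d + 5 = 20.62 − 5·1.9872 + 5 = 15.684
ΔM = M_A − M_B = 15.810 − (15.684) = 0.125; smaller M is more luminous → Star B.
L ratio = 10^(0.4 |ΔM|) = 10^0.050 = 1.122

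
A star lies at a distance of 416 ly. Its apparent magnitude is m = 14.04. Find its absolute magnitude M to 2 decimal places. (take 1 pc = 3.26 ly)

M ≈ 8.51

d = 416 ly / 3.26 = 127.6 pc
5 log₁₀(d/10 pc) = 5 log₁₀(127.6) − 5 = 5.529
M = m − 5 log₁₀(d/10) = 14.04 − 5.529 = 8.511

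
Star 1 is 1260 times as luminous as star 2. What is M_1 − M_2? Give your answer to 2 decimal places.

Pogson: ΔM = −2.5 log₁₀(ratio) = −2.5 log₁₀(1260) = −2.5 × 3.1004 = -7.751
Star 1 is brighter, so it has the smaller magnitude: the difference is negative.

M_1 − M_2 ≈ -7.75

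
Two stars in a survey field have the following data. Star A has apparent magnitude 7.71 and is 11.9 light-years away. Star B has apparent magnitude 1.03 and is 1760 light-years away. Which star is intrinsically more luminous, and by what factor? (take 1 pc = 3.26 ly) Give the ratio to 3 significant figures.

Star A: d = 11.9 ly / 3.26 = 3.650 pc
Star A: M = m − 5 log₁₀ d + 5 = 7.71 − 5·0.5623 + 5 = 9.898
Star B: d = 1760 ly / 3.26 = 539.9 pc
Star B: M = m − 5 log₁₀ d + 5 = 1.03 − 5·2.7323 + 5 = -7.631
ΔM = M_A − M_B = 9.898 − (-7.631) = 17.530; smaller M is more luminous → Star B.
L ratio = 10^(0.4 |ΔM|) = 10^7.012 = 1.028×10^7

Star B is more luminous, by a factor of 1.03×10^7.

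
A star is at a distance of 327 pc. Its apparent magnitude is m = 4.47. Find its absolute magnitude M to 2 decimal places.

M ≈ -3.10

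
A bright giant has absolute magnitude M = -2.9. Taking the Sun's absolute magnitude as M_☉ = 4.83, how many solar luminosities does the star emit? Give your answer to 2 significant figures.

L/L_☉ ≈ 1200

M − M_☉ = -2.9 − 4.83 = -7.730
L/L_☉ = 10^(−0.4 (M − M_☉)) = 10^3.092 = 1236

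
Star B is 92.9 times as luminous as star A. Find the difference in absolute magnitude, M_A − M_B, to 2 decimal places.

Pogson: ΔM = −2.5 log₁₀(ratio) = −2.5 log₁₀(92.9) = −2.5 × 1.9680 = -4.920
Star B is brighter so has the smaller magnitude: M_A − M_B is positive.

M_A − M_B ≈ 4.92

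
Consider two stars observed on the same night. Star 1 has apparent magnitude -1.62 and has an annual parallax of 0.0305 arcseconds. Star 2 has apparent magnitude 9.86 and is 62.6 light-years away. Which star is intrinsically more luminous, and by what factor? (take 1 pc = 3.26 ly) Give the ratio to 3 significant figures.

Star 1 is more luminous, by a factor of 114000.

Star 1: d = 1/p = 1/0.0305″ = 32.79 pc
Star 1: M = m − 5 log₁₀ d + 5 = -1.62 − 5·1.5157 + 5 = -4.199
Star 2: d = 62.6 ly / 3.26 = 19.20 pc
Star 2: M = m − 5 log₁₀ d + 5 = 9.86 − 5·1.2834 + 5 = 8.443
ΔM = M_1 − M_2 = -4.199 − (8.443) = -12.642; smaller M is more luminous → Star 1.
L ratio = 10^(0.4 |ΔM|) = 10^5.057 = 113900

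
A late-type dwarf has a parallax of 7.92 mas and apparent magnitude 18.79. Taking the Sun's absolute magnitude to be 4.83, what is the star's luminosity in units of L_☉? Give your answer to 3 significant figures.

d = 1/p = 1000/7.92 mas = 126.3 pc
M = m − 5 log₁₀ d + 5 = 18.79 − 5·2.1013 + 5 = 13.284
M − M_☉ = 13.284 − 4.83 = 8.454
L/L_☉ = 10^(−0.4 × 8.454) = 4.155×10^-4

L/L_☉ ≈ 4.15×10^-4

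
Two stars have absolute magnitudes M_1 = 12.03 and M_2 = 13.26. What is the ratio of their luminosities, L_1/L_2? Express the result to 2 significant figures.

L_1/L_2 ≈ 3.1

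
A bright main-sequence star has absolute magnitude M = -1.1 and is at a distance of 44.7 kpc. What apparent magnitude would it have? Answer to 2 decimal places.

m ≈ 17.15

d = 44.7 kpc = 44700 pc
m = M + 5 log₁₀ d − 5 = -1.1 + 5·4.6503 − 5 = 17.152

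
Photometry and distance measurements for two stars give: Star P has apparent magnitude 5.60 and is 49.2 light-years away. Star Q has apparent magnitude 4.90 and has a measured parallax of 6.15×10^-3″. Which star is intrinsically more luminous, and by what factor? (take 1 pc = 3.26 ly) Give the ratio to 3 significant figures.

Star P: d = 49.2 ly / 3.26 = 15.09 pc
Star P: M = m − 5 log₁₀ d + 5 = 5.60 − 5·1.1787 + 5 = 4.706
Star Q: d = 1/p = 1/6.15×10^-3″ = 162.6 pc
Star Q: M = m − 5 log₁₀ d + 5 = 4.90 − 5·2.2111 + 5 = -1.156
ΔM = M_P − M_Q = 4.706 − (-1.156) = 5.862; smaller M is more luminous → Star Q.
L ratio = 10^(0.4 |ΔM|) = 10^2.345 = 221.2

Star Q is more luminous, by a factor of 221.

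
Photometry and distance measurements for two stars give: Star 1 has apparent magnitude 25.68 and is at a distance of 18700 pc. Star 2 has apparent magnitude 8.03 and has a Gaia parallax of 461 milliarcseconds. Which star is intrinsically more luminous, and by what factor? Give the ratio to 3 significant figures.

Star 1 is more luminous, by a factor of 6.47.

Star 1: M = m − 5 log₁₀ d + 5 = 25.68 − 5·4.2718 + 5 = 9.321
Star 2: p = 461 mas = 0.461″ → d = 1/p = 2.169 pc
Star 2: M = m − 5 log₁₀ d + 5 = 8.03 − 5·0.3363 + 5 = 11.349
ΔM = M_1 − M_2 = 9.321 − (11.349) = -2.028; smaller M is more luminous → Star 1.
L ratio = 10^(0.4 |ΔM|) = 10^0.811 = 6.473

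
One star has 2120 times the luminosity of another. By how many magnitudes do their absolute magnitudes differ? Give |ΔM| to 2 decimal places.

|ΔM| ≈ 8.32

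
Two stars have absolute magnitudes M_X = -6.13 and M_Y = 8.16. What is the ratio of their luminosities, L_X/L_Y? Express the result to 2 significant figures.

ΔM = M_X − M_Y = -14.29
L_X/L_Y = 10^(−0.4 ΔM) = 10^5.716 = 520000

L_X/L_Y ≈ 520000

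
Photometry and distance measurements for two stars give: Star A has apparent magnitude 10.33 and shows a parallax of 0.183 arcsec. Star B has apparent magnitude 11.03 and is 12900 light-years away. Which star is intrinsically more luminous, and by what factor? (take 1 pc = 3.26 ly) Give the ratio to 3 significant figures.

Star B is more luminous, by a factor of 275000.

Star A: d = 1/p = 1/0.183″ = 5.464 pc
Star A: M = m − 5 log₁₀ d + 5 = 10.33 − 5·0.7375 + 5 = 11.642
Star B: d = 12900 ly / 3.26 = 3957 pc
Star B: M = m − 5 log₁₀ d + 5 = 11.03 − 5·3.5974 + 5 = -1.957
ΔM = M_A − M_B = 11.642 − (-1.957) = 13.599; smaller M is more luminous → Star B.
L ratio = 10^(0.4 |ΔM|) = 10^5.440 = 275200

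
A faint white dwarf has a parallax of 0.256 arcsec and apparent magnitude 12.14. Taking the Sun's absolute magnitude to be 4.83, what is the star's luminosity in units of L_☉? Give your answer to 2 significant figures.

L/L_☉ ≈ 1.8×10^-4

d = 1/p = 1/0.256″ = 3.906 pc
M = m − 5 log₁₀ d + 5 = 12.14 − 5·0.5918 + 5 = 14.181
M − M_☉ = 14.181 − 4.83 = 9.351
L/L_☉ = 10^(−0.4 × 9.351) = 1.818×10^-4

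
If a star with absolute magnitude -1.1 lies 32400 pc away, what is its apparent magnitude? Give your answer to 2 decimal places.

m ≈ 16.45

m = M + 5 log₁₀ d − 5 = -1.1 + 5·4.5105 − 5 = 16.453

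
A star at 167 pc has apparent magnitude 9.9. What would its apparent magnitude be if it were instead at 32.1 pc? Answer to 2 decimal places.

Flux ∝ 1/d², so Δm = 5 log₁₀(d₂/d₁) = 5 log₁₀(32.1/167) = -3.581
m₂ = m₁ + Δm = 9.9 + (-3.581) = 6.319

m ≈ 6.32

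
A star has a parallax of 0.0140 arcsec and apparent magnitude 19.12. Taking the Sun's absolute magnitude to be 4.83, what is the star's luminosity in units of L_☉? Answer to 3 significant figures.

d = 1/p = 1/0.0140″ = 71.43 pc
M = m − 5 log₁₀ d + 5 = 19.12 − 5·1.8539 + 5 = 14.851
M − M_☉ = 14.851 − 4.83 = 10.021
L/L_☉ = 10^(−0.4 × 10.021) = 9.812×10^-5

L/L_☉ ≈ 9.81×10^-5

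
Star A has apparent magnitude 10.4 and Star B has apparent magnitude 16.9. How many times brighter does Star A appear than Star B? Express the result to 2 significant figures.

400

Magnitude difference = -6.5
Flux ratio = 10^(−0.4 Δm) = 10^(−0.4 × -6.5) = 10^2.600 = 398.1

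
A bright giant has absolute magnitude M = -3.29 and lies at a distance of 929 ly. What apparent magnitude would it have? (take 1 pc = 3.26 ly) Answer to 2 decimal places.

m ≈ 3.98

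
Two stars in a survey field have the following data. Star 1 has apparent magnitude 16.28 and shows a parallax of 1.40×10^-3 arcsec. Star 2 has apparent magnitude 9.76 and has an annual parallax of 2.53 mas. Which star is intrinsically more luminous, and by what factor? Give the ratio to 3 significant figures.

Star 1: d = 1/p = 1/1.40×10^-3″ = 714.3 pc
Star 1: M = m − 5 log₁₀ d + 5 = 16.28 − 5·2.8539 + 5 = 7.011
Star 2: p = 2.53 mas = 2.53×10^-3″ → d = 1/p = 395.3 pc
Star 2: M = m − 5 log₁₀ d + 5 = 9.76 − 5·2.5969 + 5 = 1.776
ΔM = M_1 − M_2 = 7.011 − (1.776) = 5.235; smaller M is more luminous → Star 2.
L ratio = 10^(0.4 |ΔM|) = 10^2.094 = 124.2

Star 2 is more luminous, by a factor of 124.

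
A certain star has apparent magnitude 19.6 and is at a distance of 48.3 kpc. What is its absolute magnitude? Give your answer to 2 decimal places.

d = 48.3 kpc = 48300 pc
5 log₁₀(d/10 pc) = 5 log₁₀(48300) − 5 = 18.420
M = m − 5 log₁₀(d/10) = 19.6 − 18.420 = 1.180

M ≈ 1.18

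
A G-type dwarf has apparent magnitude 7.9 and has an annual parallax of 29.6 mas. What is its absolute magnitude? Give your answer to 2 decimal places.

M ≈ 5.26

p = 29.6 mas = 0.0296″ → d = 1/p = 33.78 pc
5 log₁₀(d/10 pc) = 5 log₁₀(33.78) − 5 = 2.644
M = m − 5 log₁₀(d/10) = 7.9 − 2.644 = 5.256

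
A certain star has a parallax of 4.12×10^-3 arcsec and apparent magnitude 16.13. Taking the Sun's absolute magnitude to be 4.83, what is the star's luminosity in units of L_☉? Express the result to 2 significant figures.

L/L_☉ ≈ 0.018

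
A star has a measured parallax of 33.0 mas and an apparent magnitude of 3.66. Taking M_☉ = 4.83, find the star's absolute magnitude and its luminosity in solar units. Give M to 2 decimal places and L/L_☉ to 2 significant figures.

M ≈ 1.25; L/L_☉ ≈ 27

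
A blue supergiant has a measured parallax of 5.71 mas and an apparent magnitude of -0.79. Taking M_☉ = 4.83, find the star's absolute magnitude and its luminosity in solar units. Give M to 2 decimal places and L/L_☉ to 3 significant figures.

d = 1/p = 1000/5.71 mas = 175.1 pc
M = m − 5 log₁₀ d + 5 = -0.79 − 5·2.2434 + 5 = -7.007
M − M_☉ = -7.007 − 4.83 = -11.837
L/L_☉ = 10^(−0.4 × -11.837) = 54290

M ≈ -7.01; L/L_☉ ≈ 54300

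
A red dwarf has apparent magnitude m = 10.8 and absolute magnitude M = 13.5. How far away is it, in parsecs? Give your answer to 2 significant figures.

μ = m − M = -2.700
m − M = 5 log₁₀ d − 5
log₁₀ d = (m − M)/5 + 1 = 0.4600
d = 10^0.4600 = 2.884 pc

d ≈ 2.9 pc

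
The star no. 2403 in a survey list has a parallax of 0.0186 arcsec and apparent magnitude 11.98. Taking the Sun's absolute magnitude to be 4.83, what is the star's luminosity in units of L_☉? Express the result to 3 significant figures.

L/L_☉ ≈ 0.0399

d = 1/p = 1/0.0186″ = 53.76 pc
M = m − 5 log₁₀ d + 5 = 11.98 − 5·1.7305 + 5 = 8.328
M − M_☉ = 8.328 − 4.83 = 3.498
L/L_☉ = 10^(−0.4 × 3.498) = 0.03990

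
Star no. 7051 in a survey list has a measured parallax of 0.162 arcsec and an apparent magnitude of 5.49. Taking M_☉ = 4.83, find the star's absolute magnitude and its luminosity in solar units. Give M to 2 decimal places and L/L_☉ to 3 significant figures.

M ≈ 6.54; L/L_☉ ≈ 0.207

d = 1/p = 1/0.162″ = 6.173 pc
M = m − 5 log₁₀ d + 5 = 5.49 − 5·0.7905 + 5 = 6.538
M − M_☉ = 6.538 − 4.83 = 1.708
L/L_☉ = 10^(−0.4 × 1.708) = 0.2075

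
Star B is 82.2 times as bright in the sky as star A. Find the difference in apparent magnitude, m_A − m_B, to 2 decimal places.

Pogson: Δm = −2.5 log₁₀(ratio) = −2.5 log₁₀(82.2) = −2.5 × 1.9149 = -4.787
Star B is brighter so has the smaller magnitude: m_A − m_B is positive.

m_A − m_B ≈ 4.79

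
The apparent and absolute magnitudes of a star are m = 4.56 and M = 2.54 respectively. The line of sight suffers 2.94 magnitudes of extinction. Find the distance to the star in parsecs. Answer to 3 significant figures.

d ≈ 6.55 pc

m − M = 5 log₁₀(d/10 pc) + A  ⇒  4.56 − (2.54) − 2.94 = 5 log₁₀(d/10)
-0.920 = 5 log₁₀(d/10)
log₁₀ d = (m − M − A)/5 + 1 = 0.8160
d = 10^0.8160 = 6.546 pc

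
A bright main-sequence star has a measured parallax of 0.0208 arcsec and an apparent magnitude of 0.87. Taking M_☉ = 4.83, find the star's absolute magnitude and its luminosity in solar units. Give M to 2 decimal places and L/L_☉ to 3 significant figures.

M ≈ -2.54; L/L_☉ ≈ 887

d = 1/p = 1/0.0208″ = 48.08 pc
M = m − 5 log₁₀ d + 5 = 0.87 − 5·1.6819 + 5 = -2.540
M − M_☉ = -2.540 − 4.83 = -7.370
L/L_☉ = 10^(−0.4 × -7.370) = 886.9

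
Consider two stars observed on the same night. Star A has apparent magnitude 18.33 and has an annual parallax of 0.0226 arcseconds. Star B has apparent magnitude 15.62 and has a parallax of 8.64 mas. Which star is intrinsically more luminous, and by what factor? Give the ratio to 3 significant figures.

Star B is more luminous, by a factor of 83.0.

Star A: d = 1/p = 1/0.0226″ = 44.25 pc
Star A: M = m − 5 log₁₀ d + 5 = 18.33 − 5·1.6459 + 5 = 15.101
Star B: p = 8.64 mas = 8.64×10^-3″ → d = 1/p = 115.7 pc
Star B: M = m − 5 log₁₀ d + 5 = 15.62 − 5·2.0635 + 5 = 10.303
ΔM = M_A − M_B = 15.101 − (10.303) = 4.798; smaller M is more luminous → Star B.
L ratio = 10^(0.4 |ΔM|) = 10^1.919 = 83.02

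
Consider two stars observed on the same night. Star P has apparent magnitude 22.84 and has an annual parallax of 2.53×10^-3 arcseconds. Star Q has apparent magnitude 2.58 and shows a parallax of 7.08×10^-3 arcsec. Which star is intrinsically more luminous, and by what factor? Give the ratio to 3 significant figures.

Star Q is more luminous, by a factor of 1.62×10^7.

Star P: d = 1/p = 1/2.53×10^-3″ = 395.3 pc
Star P: M = m − 5 log₁₀ d + 5 = 22.84 − 5·2.5969 + 5 = 14.856
Star Q: d = 1/p = 1/7.08×10^-3″ = 141.2 pc
Star Q: M = m − 5 log₁₀ d + 5 = 2.58 − 5·2.1500 + 5 = -3.170
ΔM = M_P − M_Q = 14.856 − (-3.170) = 18.025; smaller M is more luminous → Star Q.
L ratio = 10^(0.4 |ΔM|) = 10^7.210 = 1.622×10^7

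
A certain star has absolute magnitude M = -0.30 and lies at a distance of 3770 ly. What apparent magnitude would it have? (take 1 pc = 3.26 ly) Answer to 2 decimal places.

m ≈ 10.02

d = 3770 ly / 3.26 = 1156 pc
m = M + 5 log₁₀ d − 5 = -0.30 + 5·3.0631 − 5 = 10.016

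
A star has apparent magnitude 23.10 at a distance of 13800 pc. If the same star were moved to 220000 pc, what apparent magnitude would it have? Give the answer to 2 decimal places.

m ≈ 29.11

Flux ∝ 1/d², so Δm = 5 log₁₀(d₂/d₁) = 5 log₁₀(220000/13800) = 6.013
m₂ = m₁ + Δm = 23.10 + (6.013) = 29.113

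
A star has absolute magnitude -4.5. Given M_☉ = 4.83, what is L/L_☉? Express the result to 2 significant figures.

L/L_☉ ≈ 5400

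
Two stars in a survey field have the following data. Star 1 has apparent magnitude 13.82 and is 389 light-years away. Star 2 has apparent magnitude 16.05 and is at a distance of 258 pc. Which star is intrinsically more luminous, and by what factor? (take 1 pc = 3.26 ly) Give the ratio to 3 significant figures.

Star 1 is more luminous, by a factor of 1.67.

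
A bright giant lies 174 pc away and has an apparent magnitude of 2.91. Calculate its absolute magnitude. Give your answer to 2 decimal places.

5 log₁₀(d/10 pc) = 5 log₁₀(174.0) − 5 = 6.203
M = m − 5 log₁₀(d/10) = 2.91 − 6.203 = -3.293

M ≈ -3.29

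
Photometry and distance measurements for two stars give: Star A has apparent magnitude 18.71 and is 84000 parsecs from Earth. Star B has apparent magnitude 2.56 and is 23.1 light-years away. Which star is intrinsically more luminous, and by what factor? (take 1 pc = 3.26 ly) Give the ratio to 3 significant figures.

Star A: M = m − 5 log₁₀ d + 5 = 18.71 − 5·4.9243 + 5 = -0.911
Star B: d = 23.1 ly / 3.26 = 7.086 pc
Star B: M = m − 5 log₁₀ d + 5 = 2.56 − 5·0.8504 + 5 = 3.308
ΔM = M_A − M_B = -0.911 − (3.308) = -4.219; smaller M is more luminous → Star A.
L ratio = 10^(0.4 |ΔM|) = 10^1.688 = 48.73

Star A is more luminous, by a factor of 48.7.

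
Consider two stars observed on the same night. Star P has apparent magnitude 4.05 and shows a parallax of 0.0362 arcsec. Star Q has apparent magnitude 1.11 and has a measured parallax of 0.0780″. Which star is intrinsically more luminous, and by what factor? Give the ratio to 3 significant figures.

Star Q is more luminous, by a factor of 3.23.

Star P: d = 1/p = 1/0.0362″ = 27.62 pc
Star P: M = m − 5 log₁₀ d + 5 = 4.05 − 5·1.4413 + 5 = 1.844
Star Q: d = 1/p = 1/0.0780″ = 12.82 pc
Star Q: M = m − 5 log₁₀ d + 5 = 1.11 − 5·1.1079 + 5 = 0.570
ΔM = M_P − M_Q = 1.844 − (0.570) = 1.273; smaller M is more luminous → Star Q.
L ratio = 10^(0.4 |ΔM|) = 10^0.509 = 3.230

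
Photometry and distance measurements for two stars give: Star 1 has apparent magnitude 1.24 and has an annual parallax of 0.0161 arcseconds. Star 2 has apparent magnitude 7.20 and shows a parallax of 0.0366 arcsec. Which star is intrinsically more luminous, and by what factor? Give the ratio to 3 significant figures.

Star 1 is more luminous, by a factor of 1250.

Star 1: d = 1/p = 1/0.0161″ = 62.11 pc
Star 1: M = m − 5 log₁₀ d + 5 = 1.24 − 5·1.7932 + 5 = -2.726
Star 2: d = 1/p = 1/0.0366″ = 27.32 pc
Star 2: M = m − 5 log₁₀ d + 5 = 7.20 − 5·1.4365 + 5 = 5.017
ΔM = M_1 − M_2 = -2.726 − (5.017) = -7.743; smaller M is more luminous → Star 1.
L ratio = 10^(0.4 |ΔM|) = 10^3.097 = 1251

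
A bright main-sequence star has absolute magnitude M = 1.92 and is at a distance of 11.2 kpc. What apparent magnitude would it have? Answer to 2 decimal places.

m ≈ 17.17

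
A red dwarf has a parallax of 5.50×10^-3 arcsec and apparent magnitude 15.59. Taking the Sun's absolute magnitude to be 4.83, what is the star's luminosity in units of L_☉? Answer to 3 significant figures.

d = 1/p = 1/5.50×10^-3″ = 181.8 pc
M = m − 5 log₁₀ d + 5 = 15.59 − 5·2.2596 + 5 = 9.292
M − M_☉ = 9.292 − 4.83 = 4.462
L/L_☉ = 10^(−0.4 × 4.462) = 0.01642

L/L_☉ ≈ 0.0164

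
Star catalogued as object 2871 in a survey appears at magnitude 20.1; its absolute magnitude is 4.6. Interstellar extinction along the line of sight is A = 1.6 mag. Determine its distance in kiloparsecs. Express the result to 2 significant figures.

m − M = 5 log₁₀(d/10 pc) + A  ⇒  20.1 − (4.6) − 1.6 = 5 log₁₀(d/10)
13.900 = 5 log₁₀(d/10)
log₁₀ d = (m − M − A)/5 + 1 = 3.7800
d = 10^3.7800 = 6026 pc
= 6.026 kpc

d ≈ 6.0 kpc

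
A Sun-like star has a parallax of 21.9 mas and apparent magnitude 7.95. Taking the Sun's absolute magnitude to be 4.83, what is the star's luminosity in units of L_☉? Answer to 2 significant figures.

L/L_☉ ≈ 1.2

d = 1/p = 1000/21.9 mas = 45.66 pc
M = m − 5 log₁₀ d + 5 = 7.95 − 5·1.6596 + 5 = 4.652
M − M_☉ = 4.652 − 4.83 = -0.178
L/L_☉ = 10^(−0.4 × -0.178) = 1.178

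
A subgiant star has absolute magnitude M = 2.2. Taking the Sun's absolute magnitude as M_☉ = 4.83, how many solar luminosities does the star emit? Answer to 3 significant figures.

M − M_☉ = 2.2 − 4.83 = -2.630
L/L_☉ = 10^(−0.4 (M − M_☉)) = 10^1.052 = 11.27

L/L_☉ ≈ 11.3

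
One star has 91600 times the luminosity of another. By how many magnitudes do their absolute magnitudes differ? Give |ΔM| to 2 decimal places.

Pogson: ΔM = −2.5 log₁₀(ratio) = −2.5 log₁₀(91600) = −2.5 × 4.9619 = -12.405

|ΔM| ≈ 12.40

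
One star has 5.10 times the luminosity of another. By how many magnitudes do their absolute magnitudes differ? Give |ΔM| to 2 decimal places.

Pogson: ΔM = −2.5 log₁₀(ratio) = −2.5 log₁₀(5.10) = −2.5 × 0.7076 = -1.769

|ΔM| ≈ 1.77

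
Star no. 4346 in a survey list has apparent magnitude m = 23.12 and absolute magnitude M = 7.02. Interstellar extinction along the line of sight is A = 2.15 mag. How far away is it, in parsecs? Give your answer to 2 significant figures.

d ≈ 6200 pc

m − M = 5 log₁₀(d/10 pc) + A  ⇒  23.12 − (7.02) − 2.15 = 5 log₁₀(d/10)
13.950 = 5 log₁₀(d/10)
log₁₀ d = (m − M − A)/5 + 1 = 3.7900
d = 10^3.7900 = 6166 pc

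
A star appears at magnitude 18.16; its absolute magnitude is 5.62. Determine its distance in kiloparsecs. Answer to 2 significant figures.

Distance modulus: m − M = 18.16 − (5.62) = 12.540
m − M = 5 log₁₀ d − 5
log₁₀ d = (m − M)/5 + 1 = 3.5080
d = 10^3.5080 = 3221 pc
= 3.221 kpc

d ≈ 3.2 kpc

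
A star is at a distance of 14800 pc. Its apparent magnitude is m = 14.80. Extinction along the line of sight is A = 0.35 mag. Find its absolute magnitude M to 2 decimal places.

5 log₁₀(d/10 pc) = 5 log₁₀(14800) − 5 = 15.851
M = m − 5 log₁₀(d/10) − A = 14.80 − 15.851 − 0.35 = -1.401

M ≈ -1.40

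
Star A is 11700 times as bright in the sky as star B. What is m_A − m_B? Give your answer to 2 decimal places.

Pogson: Δm = −2.5 log₁₀(ratio) = −2.5 log₁₀(11700) = −2.5 × 4.0682 = -10.170
Star A is brighter, so it has the smaller magnitude: the difference is negative.

m_A − m_B ≈ -10.17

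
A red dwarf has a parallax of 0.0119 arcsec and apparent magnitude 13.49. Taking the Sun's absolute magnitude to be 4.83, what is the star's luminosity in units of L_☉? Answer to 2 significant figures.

L/L_☉ ≈ 0.024

d = 1/p = 1/0.0119″ = 84.03 pc
M = m − 5 log₁₀ d + 5 = 13.49 − 5·1.9245 + 5 = 8.868
M − M_☉ = 8.868 − 4.83 = 4.038
L/L_☉ = 10^(−0.4 × 4.038) = 0.02426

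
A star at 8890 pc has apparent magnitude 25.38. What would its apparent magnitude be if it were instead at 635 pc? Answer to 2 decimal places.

m ≈ 19.65

Flux ∝ 1/d², so Δm = 5 log₁₀(d₂/d₁) = 5 log₁₀(635/8890) = -5.731
m₂ = m₁ + Δm = 25.38 + (-5.731) = 19.649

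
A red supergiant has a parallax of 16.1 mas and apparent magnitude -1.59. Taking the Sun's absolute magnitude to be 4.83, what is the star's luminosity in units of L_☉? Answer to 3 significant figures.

d = 1/p = 1000/16.1 mas = 62.11 pc
M = m − 5 log₁₀ d + 5 = -1.59 − 5·1.7932 + 5 = -5.556
M − M_☉ = -5.556 − 4.83 = -10.386
L/L_☉ = 10^(−0.4 × -10.386) = 14270

L/L_☉ ≈ 14300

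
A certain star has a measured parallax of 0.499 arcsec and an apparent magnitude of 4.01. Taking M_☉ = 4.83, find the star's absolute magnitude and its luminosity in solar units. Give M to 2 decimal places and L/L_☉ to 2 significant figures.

d = 1/p = 1/0.499″ = 2.004 pc
M = m − 5 log₁₀ d + 5 = 4.01 − 5·0.3019 + 5 = 7.501
M − M_☉ = 7.501 − 4.83 = 2.671
L/L_☉ = 10^(−0.4 × 2.671) = 0.08547

M ≈ 7.50; L/L_☉ ≈ 0.085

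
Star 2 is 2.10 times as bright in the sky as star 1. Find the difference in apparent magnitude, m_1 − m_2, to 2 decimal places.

m_1 − m_2 ≈ 0.81

Pogson: Δm = −2.5 log₁₀(ratio) = −2.5 log₁₀(2.10) = −2.5 × 0.3222 = -0.806
Star 2 is brighter so has the smaller magnitude: m_1 − m_2 is positive.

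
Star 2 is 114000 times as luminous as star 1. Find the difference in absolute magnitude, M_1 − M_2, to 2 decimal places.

Pogson: ΔM = −2.5 log₁₀(ratio) = −2.5 log₁₀(114000) = −2.5 × 5.0569 = -12.642
Star 2 is brighter so has the smaller magnitude: M_1 − M_2 is positive.

M_1 − M_2 ≈ 12.64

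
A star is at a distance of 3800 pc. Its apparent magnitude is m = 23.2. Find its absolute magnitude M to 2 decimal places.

5 log₁₀(d/10 pc) = 5 log₁₀(3800) − 5 = 12.899
M = m − 5 log₁₀(d/10) = 23.2 − 12.899 = 10.301

M ≈ 10.30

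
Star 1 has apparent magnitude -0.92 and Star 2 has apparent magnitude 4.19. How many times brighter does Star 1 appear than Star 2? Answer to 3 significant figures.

Δm = -0.92 − (4.19) = -5.11
Flux ratio = 10^(−0.4 Δm) = 10^(−0.4 × -5.11) = 10^2.044 = 110.7

111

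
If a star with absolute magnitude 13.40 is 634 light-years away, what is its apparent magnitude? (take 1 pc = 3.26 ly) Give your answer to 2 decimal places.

m ≈ 19.84

d = 634 ly / 3.26 = 194.5 pc
m = M + 5 log₁₀ d − 5 = 13.40 + 5·2.2889 − 5 = 19.844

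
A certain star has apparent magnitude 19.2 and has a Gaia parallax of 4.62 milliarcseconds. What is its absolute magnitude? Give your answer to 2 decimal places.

p = 4.62 mas = 4.62×10^-3″ → d = 1/p = 216.5 pc
5 log₁₀(d/10 pc) = 5 log₁₀(216.5) − 5 = 6.677
M = m − 5 log₁₀(d/10) = 19.2 − 6.677 = 12.523

M ≈ 12.52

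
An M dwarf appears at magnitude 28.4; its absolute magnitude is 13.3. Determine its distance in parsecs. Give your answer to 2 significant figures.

d ≈ 10000 pc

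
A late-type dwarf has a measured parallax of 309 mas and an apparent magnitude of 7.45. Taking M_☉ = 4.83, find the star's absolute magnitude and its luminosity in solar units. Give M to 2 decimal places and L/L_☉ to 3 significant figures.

d = 1/p = 1000/309 mas = 3.236 pc
M = m − 5 log₁₀ d + 5 = 7.45 − 5·0.5100 + 5 = 9.900
M − M_☉ = 9.900 − 4.83 = 5.070
L/L_☉ = 10^(−0.4 × 5.070) = 9.377×10^-3

M ≈ 9.90; L/L_☉ ≈ 9.38×10^-3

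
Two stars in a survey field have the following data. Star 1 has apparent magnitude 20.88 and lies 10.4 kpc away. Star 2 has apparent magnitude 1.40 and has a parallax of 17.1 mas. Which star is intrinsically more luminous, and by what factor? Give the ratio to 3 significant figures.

Star 1: d = 10.4 kpc = 10400 pc
Star 1: M = m − 5 log₁₀ d + 5 = 20.88 − 5·4.0170 + 5 = 5.795
Star 2: p = 17.1 mas = 0.0171″ → d = 1/p = 58.48 pc
Star 2: M = m − 5 log₁₀ d + 5 = 1.40 − 5·1.7670 + 5 = -2.435
ΔM = M_1 − M_2 = 5.795 − (-2.435) = 8.230; smaller M is more luminous → Star 2.
L ratio = 10^(0.4 |ΔM|) = 10^3.292 = 1959

Star 2 is more luminous, by a factor of 1960.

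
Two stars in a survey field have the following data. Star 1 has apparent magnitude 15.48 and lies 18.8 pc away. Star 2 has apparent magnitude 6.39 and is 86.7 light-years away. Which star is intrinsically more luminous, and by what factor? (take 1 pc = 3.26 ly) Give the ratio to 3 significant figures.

Star 2 is more luminous, by a factor of 8660.

Star 1: M = m − 5 log₁₀ d + 5 = 15.48 − 5·1.2742 + 5 = 14.109
Star 2: d = 86.7 ly / 3.26 = 26.60 pc
Star 2: M = m − 5 log₁₀ d + 5 = 6.39 − 5·1.4248 + 5 = 4.266
ΔM = M_1 − M_2 = 14.109 − (4.266) = 9.843; smaller M is more luminous → Star 2.
L ratio = 10^(0.4 |ΔM|) = 10^3.937 = 8655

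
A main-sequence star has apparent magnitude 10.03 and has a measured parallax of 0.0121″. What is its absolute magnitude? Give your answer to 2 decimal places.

M ≈ 5.44

d = 1/p = 1/0.0121″ = 82.64 pc
5 log₁₀(d/10 pc) = 5 log₁₀(82.64) − 5 = 4.586
M = m − 5 log₁₀(d/10) = 10.03 − 4.586 = 5.444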